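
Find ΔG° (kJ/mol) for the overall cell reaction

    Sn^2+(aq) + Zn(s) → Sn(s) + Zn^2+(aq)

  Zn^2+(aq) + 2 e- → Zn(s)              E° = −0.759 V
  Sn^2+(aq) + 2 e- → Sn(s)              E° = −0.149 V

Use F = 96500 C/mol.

In the reaction as written Sn^2+(aq) is reduced, so the Sn²⁺/Sn couple is the cathode and Zn²⁺/Zn is the anode.
E°cell = −0.149 − (−0.759) = +0.610 V; balancing electrons gives n = 2.
ΔG° = −nFE°cell = −(2)(96500)(+0.610) J/mol = −118 kJ/mol.

−118 kJ/mol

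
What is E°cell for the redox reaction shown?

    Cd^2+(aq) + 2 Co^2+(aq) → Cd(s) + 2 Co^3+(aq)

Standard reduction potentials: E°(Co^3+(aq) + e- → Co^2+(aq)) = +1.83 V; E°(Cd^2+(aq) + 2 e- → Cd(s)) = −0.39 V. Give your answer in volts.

−2.22 V

Cd^2+(aq) gains electrons, so the Cd²⁺/Cd couple is the cathode; the Co³⁺/Co²⁺ couple is the anode.
E°cell = E°(cathode) − E°(anode) = −0.39 − (+1.83) = −2.22 V.
The negative E°cell means the reaction is non-spontaneous in the direction written.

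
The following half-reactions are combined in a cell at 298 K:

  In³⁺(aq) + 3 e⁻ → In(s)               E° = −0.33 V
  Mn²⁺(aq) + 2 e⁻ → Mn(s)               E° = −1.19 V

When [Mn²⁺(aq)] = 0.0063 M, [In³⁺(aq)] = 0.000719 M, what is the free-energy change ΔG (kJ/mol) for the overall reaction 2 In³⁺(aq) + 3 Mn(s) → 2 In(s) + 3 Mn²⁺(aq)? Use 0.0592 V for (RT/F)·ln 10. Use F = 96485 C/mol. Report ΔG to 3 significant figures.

E°cell = −0.33 − (−1.19) = +0.86 V; the balanced reaction transfers n = 6 electrons.
Q = [Mn²⁺(aq)]^3 / [In³⁺(aq)]^2 = 0.484, so log Q = −0.315 and E = +0.86 − (0.0592/6)(−0.315) = +0.8631 V.
Then ΔG = −nFE = −6 × 96485 × +0.8631 J/mol = −500 kJ/mol.

−500 kJ/mol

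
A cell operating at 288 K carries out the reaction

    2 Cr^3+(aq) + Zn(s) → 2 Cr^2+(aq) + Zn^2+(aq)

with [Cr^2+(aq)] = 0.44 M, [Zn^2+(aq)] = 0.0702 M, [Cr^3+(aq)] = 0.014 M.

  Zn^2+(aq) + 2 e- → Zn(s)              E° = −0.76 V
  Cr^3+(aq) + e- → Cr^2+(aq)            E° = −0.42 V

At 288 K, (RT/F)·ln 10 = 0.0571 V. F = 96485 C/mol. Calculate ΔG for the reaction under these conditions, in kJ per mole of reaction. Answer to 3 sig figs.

−55.5 kJ/mol

E°cell = −0.42 − (−0.76) = +0.34 V; the balanced reaction transfers n = 2 electrons.
Here Q = ([Cr^2+(aq)]^2·[Zn^2+(aq)]) / [Cr^3+(aq)]^2 = 69.3 (log Q = 1.841), giving E = +0.34 − (0.0571/2)·(1.841) = +0.2874 V.
Then ΔG = −nFE = −2 × 96485 × +0.2874 J/mol = −55.5 kJ/mol.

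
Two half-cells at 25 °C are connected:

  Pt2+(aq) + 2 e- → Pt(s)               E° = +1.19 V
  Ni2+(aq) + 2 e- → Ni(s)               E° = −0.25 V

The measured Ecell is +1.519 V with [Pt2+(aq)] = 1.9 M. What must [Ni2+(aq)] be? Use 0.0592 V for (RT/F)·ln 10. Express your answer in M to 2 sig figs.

0.0041 M

With Pt²⁺/Pt at the cathode and Ni²⁺/Ni at the anode, E°cell = +1.19 − (−0.25) = +1.44 V (n = 2).
From the Nernst equation, log Q = n(E° − E)/0.0592 = 2·(+1.44 − (+1.519))/0.0592 = −2.669.
The balanced reaction is Pt2+(aq) + Ni(s) → Pt(s) + Ni2+(aq), so Q = [Ni2+(aq)] / [Pt2+(aq)].
Isolating [Ni2+(aq)] in Q = 10^{−2.669} yields log [Ni2+(aq)] = −2.390, i.e. 0.0041 M.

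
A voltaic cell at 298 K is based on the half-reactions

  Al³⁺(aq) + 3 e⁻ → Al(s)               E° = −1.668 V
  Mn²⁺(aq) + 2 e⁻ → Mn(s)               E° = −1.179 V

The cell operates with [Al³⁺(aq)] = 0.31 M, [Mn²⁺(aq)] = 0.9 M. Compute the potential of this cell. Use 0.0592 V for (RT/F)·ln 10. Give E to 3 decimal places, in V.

Mn²⁺/Mn is reduced (cathode, E° = −1.179 V) and Al³⁺/Al is oxidized (anode).
The standard potential is −1.179 − (−1.668) = +0.489 V and the balanced reaction transfers n = 6 electrons.
For the overall reaction 3 Mn²⁺(aq) + 2 Al(s) → 3 Mn(s) + 2 Al³⁺(aq), Q = [Al³⁺(aq)]^2 / [Mn²⁺(aq)]^3 = 0.132, giving log Q = −0.880.
Applying E = E° − (RT ln10/nF)·log Q gives +0.489 − (0.0592/6)(−0.880) = +0.498 V.

+0.498 V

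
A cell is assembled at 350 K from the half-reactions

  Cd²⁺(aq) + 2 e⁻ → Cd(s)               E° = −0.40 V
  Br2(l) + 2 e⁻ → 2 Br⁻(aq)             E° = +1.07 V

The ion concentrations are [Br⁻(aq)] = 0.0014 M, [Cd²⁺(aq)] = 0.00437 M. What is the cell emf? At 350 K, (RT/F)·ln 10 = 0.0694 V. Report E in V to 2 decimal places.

+1.75 V

The Br₂/Br⁻ couple has the more positive E°, so it is the cathode; Cd²⁺/Cd is the anode.
The standard potential is +1.07 − (−0.40) = +1.47 V and the balanced reaction transfers n = 2 electrons.
Balancing gives Br2(l) + Cd(s) → 2 Br⁻(aq) + Cd²⁺(aq); hence Q = [Br⁻(aq)]^2·[Cd²⁺(aq)] = 8.57×10^−9 (log Q = −8.067).
E = E° − (0.0694/n)·log Q = +1.47 − (0.0694/2)(−8.067) = +1.75 V.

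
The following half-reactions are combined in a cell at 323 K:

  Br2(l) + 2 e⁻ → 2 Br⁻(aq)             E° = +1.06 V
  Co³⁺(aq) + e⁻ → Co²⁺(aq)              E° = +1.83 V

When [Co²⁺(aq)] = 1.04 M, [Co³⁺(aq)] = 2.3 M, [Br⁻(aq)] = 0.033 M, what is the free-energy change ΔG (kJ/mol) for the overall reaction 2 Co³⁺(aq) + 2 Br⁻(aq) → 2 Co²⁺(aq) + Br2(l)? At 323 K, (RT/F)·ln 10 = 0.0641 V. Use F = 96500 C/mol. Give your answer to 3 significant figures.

−135 kJ/mol

The standard cell potential is +1.83 − (+1.06) = +0.77 V, with n = 2 electrons in the balanced equation.
The reaction quotient is [Co²⁺(aq)]^2 / ([Co³⁺(aq)]^2·[Br⁻(aq)]^2) = 188; by Nernst, E = +0.77 − (0.0641/2)(2.274) = +0.6971 V.
Finally ΔG = −nFE = −(2)(96500 C/mol)(+0.6971 V) = −135 kJ/mol.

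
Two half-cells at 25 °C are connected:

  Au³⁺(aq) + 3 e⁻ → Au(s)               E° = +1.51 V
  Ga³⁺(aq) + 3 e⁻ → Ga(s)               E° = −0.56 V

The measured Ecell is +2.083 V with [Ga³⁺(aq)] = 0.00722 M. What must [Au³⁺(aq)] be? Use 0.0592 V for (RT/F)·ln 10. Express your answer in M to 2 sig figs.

With Au³⁺/Au at the cathode and Ga³⁺/Ga at the anode, E°cell = +1.51 − (−0.56) = +2.07 V (n = 3).
From the Nernst equation, log Q = n(E° − E)/0.0592 = 3·(+2.07 − (+2.083))/0.0592 = −0.659.
For Au³⁺(aq) + Ga(s) → Au(s) + Ga³⁺(aq), the reaction quotient is Q = [Ga³⁺(aq)] / [Au³⁺(aq)].
Solving for the unknown gives log [Au³⁺(aq)] = −1.482, so [Au³⁺(aq)] ≈ 0.033 M.

0.033 M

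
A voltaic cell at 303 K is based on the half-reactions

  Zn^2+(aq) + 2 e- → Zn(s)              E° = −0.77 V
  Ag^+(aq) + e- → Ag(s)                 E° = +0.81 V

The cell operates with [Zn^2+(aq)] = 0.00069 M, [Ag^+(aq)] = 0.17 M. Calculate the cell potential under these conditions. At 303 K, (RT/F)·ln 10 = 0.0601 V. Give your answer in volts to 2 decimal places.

Ag⁺/Ag is reduced (cathode, E° = +0.81 V) and Zn²⁺/Zn is oxidized (anode).
E°cell = E°cat − E°an = +0.81 − (−0.77) = +1.58 V; n = 2.
For the overall reaction 2 Ag^+(aq) + Zn(s) → 2 Ag(s) + Zn^2+(aq), Q = [Zn^2+(aq)] / [Ag^+(aq)]^2 = 0.0239, giving log Q = −1.622.
By the Nernst equation, E = +1.58 − (0.0601/2)·(−1.622) = +1.63 V.

+1.63 V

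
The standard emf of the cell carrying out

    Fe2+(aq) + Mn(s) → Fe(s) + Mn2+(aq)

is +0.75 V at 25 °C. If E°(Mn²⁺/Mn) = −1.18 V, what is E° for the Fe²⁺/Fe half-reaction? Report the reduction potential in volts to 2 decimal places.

In the reaction as written the Fe²⁺/Fe couple is reduced (cathode) and Mn²⁺/Mn is oxidized (anode), so E°cell = E°(Fe²⁺/Fe) − E°(Mn²⁺/Mn).
E°(Fe²⁺/Fe) = E°cell + E°(anode) = +0.75 + (−1.18) = −0.43 V.

−0.43 V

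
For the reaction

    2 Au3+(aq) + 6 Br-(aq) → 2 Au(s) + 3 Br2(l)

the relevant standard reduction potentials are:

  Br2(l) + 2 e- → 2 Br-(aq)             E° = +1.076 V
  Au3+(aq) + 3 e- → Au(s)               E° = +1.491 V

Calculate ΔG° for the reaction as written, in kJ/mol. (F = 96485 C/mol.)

−240 kJ/mol

In the reaction as written Au3+(aq) is reduced, so the Au³⁺/Au couple is the cathode and Br₂/Br⁻ is the anode.
E°cell = +1.491 − (+1.076) = +0.415 V; balancing electrons gives n = 6.
ΔG° = −nFE°cell = −(6)(96485)(+0.415) J/mol = −240 kJ/mol.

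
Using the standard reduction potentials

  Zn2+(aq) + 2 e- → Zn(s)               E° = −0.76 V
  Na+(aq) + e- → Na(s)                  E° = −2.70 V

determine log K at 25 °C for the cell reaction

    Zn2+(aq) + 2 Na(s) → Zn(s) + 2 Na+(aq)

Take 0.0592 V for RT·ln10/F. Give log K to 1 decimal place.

log K = 65.5

The Zn²⁺/Zn couple is reduced (cathode); E°cell = −0.76 − (−2.70) = +1.94 V with n = 2.
At equilibrium E = 0, so log K = nE°cell / 0.0592 = (2)(+1.94) / 0.0592 = 65.5.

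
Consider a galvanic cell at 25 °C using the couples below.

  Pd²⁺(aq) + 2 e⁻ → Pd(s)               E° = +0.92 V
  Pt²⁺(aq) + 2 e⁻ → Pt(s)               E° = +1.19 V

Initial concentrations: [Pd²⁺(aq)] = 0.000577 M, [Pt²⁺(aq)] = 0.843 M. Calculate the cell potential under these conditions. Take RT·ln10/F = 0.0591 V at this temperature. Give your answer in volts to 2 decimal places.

Since E°(Pt²⁺/Pt) > E°(Pd²⁺/Pd), Pt²⁺/Pt serves as the cathode.
The standard potential is +1.19 − (+0.92) = +0.27 V and the balanced reaction transfers n = 2 electrons.
Balancing gives Pt²⁺(aq) + Pd(s) → Pt(s) + Pd²⁺(aq); hence Q = [Pd²⁺(aq)] / [Pt²⁺(aq)] = 0.000684 (log Q = −3.165).
By the Nernst equation, E = +0.27 − (0.0591/2)·(−3.165) = +0.36 V.

+0.36 V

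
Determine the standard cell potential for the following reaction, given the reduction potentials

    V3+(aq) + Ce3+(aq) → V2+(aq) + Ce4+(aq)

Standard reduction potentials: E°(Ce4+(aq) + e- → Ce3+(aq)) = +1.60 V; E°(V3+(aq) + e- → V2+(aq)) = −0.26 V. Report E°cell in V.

V3+(aq) gains electrons, so the V³⁺/V²⁺ couple is the cathode; the Ce⁴⁺/Ce³⁺ couple is the anode.
E°cell = E°(cathode) − E°(anode) = −0.26 − (+1.60) = −1.86 V.

−1.86 V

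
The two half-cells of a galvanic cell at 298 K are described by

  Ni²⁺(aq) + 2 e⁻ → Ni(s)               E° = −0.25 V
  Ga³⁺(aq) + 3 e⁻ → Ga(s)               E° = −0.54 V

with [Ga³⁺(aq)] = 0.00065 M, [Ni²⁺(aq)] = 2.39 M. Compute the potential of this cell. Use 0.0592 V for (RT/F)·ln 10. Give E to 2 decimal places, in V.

+0.36 V

Since E°(Ni²⁺/Ni) > E°(Ga³⁺/Ga), Ni²⁺/Ni serves as the cathode.
The standard potential is −0.25 − (−0.54) = +0.29 V and the balanced reaction transfers n = 6 electrons.
The balanced reaction is 3 Ni²⁺(aq) + 2 Ga(s) → 3 Ni(s) + 2 Ga³⁺(aq), so Q = [Ga³⁺(aq)]^2 / [Ni²⁺(aq)]^3 = 3.09×10^−8 and log Q = −7.509.
By the Nernst equation, E = +0.29 − (0.0592/6)·(−7.509) = +0.36 V.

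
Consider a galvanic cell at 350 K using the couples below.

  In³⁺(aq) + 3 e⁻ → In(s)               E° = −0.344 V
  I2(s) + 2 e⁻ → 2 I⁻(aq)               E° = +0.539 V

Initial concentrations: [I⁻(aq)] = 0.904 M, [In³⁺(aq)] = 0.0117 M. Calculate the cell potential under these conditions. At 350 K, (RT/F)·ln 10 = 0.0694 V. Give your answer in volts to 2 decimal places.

+0.93 V

I₂/I⁻ is reduced (cathode, E° = +0.539 V) and In³⁺/In is oxidized (anode).
E°cell = E°cat − E°an = +0.539 − (−0.344) = +0.883 V; n = 6.
For the overall reaction 3 I2(s) + 2 In(s) → 6 I⁻(aq) + 2 In³⁺(aq), Q = [I⁻(aq)]^6·[In³⁺(aq)]^2 = 7.47×10^−5, giving log Q = −4.127.
By the Nernst equation, E = +0.883 − (0.0694/6)·(−4.127) = +0.93 V.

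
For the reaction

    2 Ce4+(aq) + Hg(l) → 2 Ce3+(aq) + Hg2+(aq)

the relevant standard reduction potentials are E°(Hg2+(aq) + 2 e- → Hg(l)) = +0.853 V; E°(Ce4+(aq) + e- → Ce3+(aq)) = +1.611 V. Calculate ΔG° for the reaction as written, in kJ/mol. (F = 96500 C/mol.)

−146 kJ/mol

In the reaction as written Ce4+(aq) is reduced, so the Ce⁴⁺/Ce³⁺ couple is the cathode and Hg²⁺/Hg is the anode.
E°cell = +1.611 − (+0.853) = +0.758 V; balancing electrons gives n = 2.
ΔG° = −nFE°cell = −(2)(96500)(+0.758) J/mol = −146 kJ/mol.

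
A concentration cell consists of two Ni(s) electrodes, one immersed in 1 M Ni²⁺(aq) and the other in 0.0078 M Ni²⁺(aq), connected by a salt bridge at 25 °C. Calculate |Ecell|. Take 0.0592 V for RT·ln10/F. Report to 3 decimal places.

For a concentration cell E°cell = 0, since both electrodes use the same couple.
The compartment with the higher Ni²⁺(aq) concentration (1 M) acts as the cathode; ions are reduced there and produced at the dilute (0.0078 M) anode.
With n = 2, Ecell = −(0.0592/2)·log([dilute]/[conc]) = −(0.0592/2)·log(0.0078/1) = +0.062 V.

0.062 V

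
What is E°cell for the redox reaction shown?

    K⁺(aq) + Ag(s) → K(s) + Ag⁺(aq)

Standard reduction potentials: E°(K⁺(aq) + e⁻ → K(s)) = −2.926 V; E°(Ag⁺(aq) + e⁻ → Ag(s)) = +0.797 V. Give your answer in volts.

In the reaction as written, K⁺(aq) is reduced (cathode) and Ag⁺(aq) is produced by oxidation at the anode.
E°cell = E°(cathode) − E°(anode) = −2.926 − (+0.797) = −3.723 V.
The negative E°cell means the reaction is non-spontaneous in the direction written.

−3.723 V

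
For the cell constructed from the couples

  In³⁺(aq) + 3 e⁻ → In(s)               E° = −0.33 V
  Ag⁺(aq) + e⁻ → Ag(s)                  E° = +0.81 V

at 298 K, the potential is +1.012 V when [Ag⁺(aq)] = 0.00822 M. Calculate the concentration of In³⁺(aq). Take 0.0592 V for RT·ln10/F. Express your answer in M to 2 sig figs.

1.7 M

The Ag⁺/Ag couple has the larger reduction potential, so it is the cathode: E°cell = +0.81 − (−0.33) = +1.14 V and n = 3.
From the Nernst equation, log Q = n(E° − E)/0.0592 = 3·(+1.14 − (+1.012))/0.0592 = 6.486.
The balanced reaction is 3 Ag⁺(aq) + In(s) → 3 Ag(s) + In³⁺(aq), so Q = [In³⁺(aq)] / [Ag⁺(aq)]^3.
Solving for the unknown gives log [In³⁺(aq)] = 0.231, so [In³⁺(aq)] ≈ 1.7 M.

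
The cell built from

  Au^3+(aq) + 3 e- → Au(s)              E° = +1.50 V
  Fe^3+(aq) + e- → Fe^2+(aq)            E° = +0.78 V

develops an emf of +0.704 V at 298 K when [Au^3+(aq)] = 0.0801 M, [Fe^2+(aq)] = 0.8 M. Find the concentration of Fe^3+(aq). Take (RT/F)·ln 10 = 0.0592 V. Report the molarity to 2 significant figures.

0.64 M

The Au³⁺/Au couple has the larger reduction potential, so it is the cathode: E°cell = +1.50 − (+0.78) = +0.72 V and n = 3.
Rearranging E = E° − (0.0592/n)·log Q gives log Q = 3(+0.72 − (+0.704))/0.0592 = 0.811.
Balancing electrons gives Au^3+(aq) + 3 Fe^2+(aq) → Au(s) + 3 Fe^3+(aq); thus Q = [Fe^3+(aq)]^3 / ([Au^3+(aq)]·[Fe^2+(aq)]^3).
Solving for the unknown gives log [Fe^3+(aq)] = −0.192, so [Fe^3+(aq)] ≈ 0.64 M.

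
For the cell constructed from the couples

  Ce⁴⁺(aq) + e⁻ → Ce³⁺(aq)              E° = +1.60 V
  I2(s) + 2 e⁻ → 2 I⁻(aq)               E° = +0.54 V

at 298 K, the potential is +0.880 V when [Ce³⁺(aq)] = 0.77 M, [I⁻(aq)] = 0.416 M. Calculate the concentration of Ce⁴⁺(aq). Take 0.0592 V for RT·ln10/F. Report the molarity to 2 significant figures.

The Ce⁴⁺/Ce³⁺ couple has the larger reduction potential, so it is the cathode: E°cell = +1.60 − (+0.54) = +1.06 V and n = 2.
Since E = E° − (0.0592/n)·log Q, log Q = n(E° − E)/0.0592 = 6.081.
Balancing electrons gives 2 Ce⁴⁺(aq) + 2 I⁻(aq) → 2 Ce³⁺(aq) + I2(s); thus Q = [Ce³⁺(aq)]^2 / ([Ce⁴⁺(aq)]^2·[I⁻(aq)]^2).
Isolating [Ce⁴⁺(aq)] in Q = 10^{6.081} yields log [Ce⁴⁺(aq)] = −2.773, i.e. 0.0017 M.

0.0017 M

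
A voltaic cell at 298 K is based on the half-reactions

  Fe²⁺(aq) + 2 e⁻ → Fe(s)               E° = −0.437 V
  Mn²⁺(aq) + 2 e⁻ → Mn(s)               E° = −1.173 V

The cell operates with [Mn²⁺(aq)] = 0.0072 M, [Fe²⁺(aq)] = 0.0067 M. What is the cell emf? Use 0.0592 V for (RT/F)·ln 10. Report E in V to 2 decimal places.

+0.74 V

Since E°(Fe²⁺/Fe) > E°(Mn²⁺/Mn), Fe²⁺/Fe serves as the cathode.
The standard potential is −0.437 − (−1.173) = +0.736 V and the balanced reaction transfers n = 2 electrons.
For the overall reaction Fe²⁺(aq) + Mn(s) → Fe(s) + Mn²⁺(aq), Q = [Mn²⁺(aq)] / [Fe²⁺(aq)] = 1.07, giving log Q = 0.031.
By the Nernst equation, E = +0.736 − (0.0592/2)·(0.031) = +0.74 V.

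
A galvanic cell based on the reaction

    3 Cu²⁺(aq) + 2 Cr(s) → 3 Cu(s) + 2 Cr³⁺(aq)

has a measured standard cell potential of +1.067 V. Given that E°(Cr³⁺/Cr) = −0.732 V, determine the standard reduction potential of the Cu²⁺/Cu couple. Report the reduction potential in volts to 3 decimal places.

In the reaction as written the Cu²⁺/Cu couple is reduced (cathode) and Cr³⁺/Cr is oxidized (anode), so E°cell = E°(Cu²⁺/Cu) − E°(Cr³⁺/Cr).
E°(Cu²⁺/Cu) = E°cell + E°(anode) = +1.067 + (−0.732) = +0.335 V.

+0.335 V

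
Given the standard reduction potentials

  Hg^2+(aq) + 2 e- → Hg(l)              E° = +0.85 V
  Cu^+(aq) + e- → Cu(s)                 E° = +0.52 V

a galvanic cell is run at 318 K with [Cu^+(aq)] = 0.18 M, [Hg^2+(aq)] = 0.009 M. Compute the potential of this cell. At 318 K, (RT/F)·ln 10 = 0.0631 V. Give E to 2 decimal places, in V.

Since E°(Hg²⁺/Hg) > E°(Cu⁺/Cu), Hg²⁺/Hg serves as the cathode.
E°cell = E°cat − E°an = +0.85 − (+0.52) = +0.33 V; n = 2.
Balancing gives Hg^2+(aq) + 2 Cu(s) → Hg(l) + 2 Cu^+(aq); hence Q = [Cu^+(aq)]^2 / [Hg^2+(aq)] = 3.6 (log Q = 0.556).
Applying E = E° − (RT ln10/nF)·log Q gives +0.33 − (0.0631/2)(0.556) = +0.31 V.

+0.31 V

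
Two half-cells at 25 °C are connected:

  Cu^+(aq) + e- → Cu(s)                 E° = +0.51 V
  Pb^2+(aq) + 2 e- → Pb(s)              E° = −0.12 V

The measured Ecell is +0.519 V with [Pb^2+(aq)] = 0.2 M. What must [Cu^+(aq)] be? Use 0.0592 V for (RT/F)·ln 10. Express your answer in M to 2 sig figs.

0.0060 M

The Cu⁺/Cu couple has the larger reduction potential, so it is the cathode: E°cell = +0.51 − (−0.12) = +0.63 V and n = 2.
Since E = E° − (0.0592/n)·log Q, log Q = n(E° − E)/0.0592 = 3.750.
The balanced reaction is 2 Cu^+(aq) + Pb(s) → 2 Cu(s) + Pb^2+(aq), so Q = [Pb^2+(aq)] / [Cu^+(aq)]^2.
Solving for the unknown gives log [Cu^+(aq)] = −2.224, so [Cu^+(aq)] ≈ 0.0060 M.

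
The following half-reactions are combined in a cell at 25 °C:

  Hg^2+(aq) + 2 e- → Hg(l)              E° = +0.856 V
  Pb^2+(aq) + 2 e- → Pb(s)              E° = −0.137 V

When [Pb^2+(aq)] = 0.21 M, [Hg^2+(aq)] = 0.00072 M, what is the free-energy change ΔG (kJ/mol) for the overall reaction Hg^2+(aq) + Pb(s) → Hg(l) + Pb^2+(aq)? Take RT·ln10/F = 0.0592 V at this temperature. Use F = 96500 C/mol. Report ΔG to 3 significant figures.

E°cell = +0.856 − (−0.137) = +0.993 V; the balanced reaction transfers n = 2 electrons.
Here Q = [Pb^2+(aq)] / [Hg^2+(aq)] = 292 (log Q = 2.465), giving E = +0.993 − (0.0592/2)·(2.465) = +0.9200 V.
ΔG = −nFE = −(2)(96500)(+0.9200) J/mol = −178 kJ/mol.

−178 kJ/mol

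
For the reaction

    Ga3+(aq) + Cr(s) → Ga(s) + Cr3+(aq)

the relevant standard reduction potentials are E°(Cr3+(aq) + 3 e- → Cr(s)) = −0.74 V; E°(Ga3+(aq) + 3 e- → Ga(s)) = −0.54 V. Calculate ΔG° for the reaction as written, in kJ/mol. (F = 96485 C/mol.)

In the reaction as written Ga3+(aq) is reduced, so the Ga³⁺/Ga couple is the cathode and Cr³⁺/Cr is the anode.
E°cell = −0.54 − (−0.74) = +0.20 V; balancing electrons gives n = 3.
ΔG° = −nFE°cell = −(3)(96485)(+0.20) J/mol = −57.9 kJ/mol.

−57.9 kJ/mol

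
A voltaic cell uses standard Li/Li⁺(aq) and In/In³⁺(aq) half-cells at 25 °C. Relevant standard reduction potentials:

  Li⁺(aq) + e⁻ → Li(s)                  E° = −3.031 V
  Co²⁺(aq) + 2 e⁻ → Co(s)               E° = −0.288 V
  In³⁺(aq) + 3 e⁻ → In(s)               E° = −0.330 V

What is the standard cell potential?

+2.701 V

Of the two couples in this cell, the one with the more positive reduction potential is reduced at the cathode: here that is In³⁺/In (−0.330 V); Li⁺/Li (−3.031 V) is the anode.
E°cell = E°(cathode) − E°(anode) = −0.330 − (−3.031) = +2.701 V.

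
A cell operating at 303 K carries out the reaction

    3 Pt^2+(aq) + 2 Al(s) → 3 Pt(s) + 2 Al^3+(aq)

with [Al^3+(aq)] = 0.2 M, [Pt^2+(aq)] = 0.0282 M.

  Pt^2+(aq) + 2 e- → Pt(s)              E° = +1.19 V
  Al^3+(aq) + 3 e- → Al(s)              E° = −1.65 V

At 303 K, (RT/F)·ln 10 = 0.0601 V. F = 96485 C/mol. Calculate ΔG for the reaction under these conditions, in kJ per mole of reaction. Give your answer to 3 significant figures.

−1630 kJ/mol

The standard cell potential is +1.19 − (−1.65) = +2.84 V, with n = 6 electrons in the balanced equation.
The reaction quotient is [Al^3+(aq)]^2 / [Pt^2+(aq)]^3 = 1.78×10^3; by Nernst, E = +2.84 − (0.0601/6)(3.251) = +2.8074 V.
Finally ΔG = −nFE = −(6)(96485 C/mol)(+2.8074 V) = −1630 kJ/mol.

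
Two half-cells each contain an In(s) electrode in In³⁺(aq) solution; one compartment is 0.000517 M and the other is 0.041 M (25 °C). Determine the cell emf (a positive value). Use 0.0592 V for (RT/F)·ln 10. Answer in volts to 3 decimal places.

0.037 V

For a concentration cell E°cell = 0, since both electrodes use the same couple.
The compartment with the higher In³⁺(aq) concentration (0.041 M) acts as the cathode; ions are reduced there and produced at the dilute (0.000517 M) anode.
With n = 3, Ecell = −(0.0592/3)·log([dilute]/[conc]) = −(0.0592/3)·log(0.000517/0.041) = +0.037 V.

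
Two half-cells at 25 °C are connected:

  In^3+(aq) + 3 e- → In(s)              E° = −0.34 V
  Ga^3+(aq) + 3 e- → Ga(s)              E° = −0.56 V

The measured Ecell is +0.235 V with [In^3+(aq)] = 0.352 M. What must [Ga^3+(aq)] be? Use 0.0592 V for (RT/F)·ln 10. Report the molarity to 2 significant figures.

0.061 M

In³⁺/In is the cathode (higher E°); E°cell = −0.34 − (−0.56) = +0.22 V with n = 3.
Since E = E° − (0.0592/n)·log Q, log Q = n(E° − E)/0.0592 = −0.760.
Balancing electrons gives In^3+(aq) + Ga(s) → In(s) + Ga^3+(aq); thus Q = [Ga^3+(aq)] / [In^3+(aq)].
Substituting the known concentrations and solving, log [Ga^3+(aq)] = −1.213 and [Ga^3+(aq)] = 0.061 M.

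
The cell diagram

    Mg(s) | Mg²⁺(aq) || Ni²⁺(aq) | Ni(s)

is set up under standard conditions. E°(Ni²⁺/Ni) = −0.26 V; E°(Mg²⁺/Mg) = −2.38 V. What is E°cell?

+2.12 V

By convention the left-hand electrode in cell notation is the anode (oxidation) and the right-hand electrode is the cathode (reduction).
E°cell = E°(right) − E°(left) = −0.26 − (−2.38) = +2.12 V.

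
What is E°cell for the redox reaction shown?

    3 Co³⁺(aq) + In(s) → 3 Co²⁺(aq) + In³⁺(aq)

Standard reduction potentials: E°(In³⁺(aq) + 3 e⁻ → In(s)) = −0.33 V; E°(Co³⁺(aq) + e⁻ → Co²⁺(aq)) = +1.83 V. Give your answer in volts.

+2.16 V

In the reaction as written, Co³⁺(aq) is reduced (cathode) and In³⁺(aq) is produced by oxidation at the anode.
E°cell = E°(cathode) − E°(anode) = +1.83 − (−0.33) = +2.16 V.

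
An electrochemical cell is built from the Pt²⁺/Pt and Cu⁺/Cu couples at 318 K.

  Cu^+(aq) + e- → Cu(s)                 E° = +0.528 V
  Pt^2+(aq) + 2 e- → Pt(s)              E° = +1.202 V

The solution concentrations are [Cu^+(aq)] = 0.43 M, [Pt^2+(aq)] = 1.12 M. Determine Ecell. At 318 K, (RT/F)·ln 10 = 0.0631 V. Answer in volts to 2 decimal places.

The Pt²⁺/Pt couple has the more positive E°, so it is the cathode; Cu⁺/Cu is the anode.
E°cell = E°cat − E°an = +1.202 − (+0.528) = +0.674 V; n = 2.
The balanced reaction is Pt^2+(aq) + 2 Cu(s) → Pt(s) + 2 Cu^+(aq), so Q = [Cu^+(aq)]^2 / [Pt^2+(aq)] = 0.165 and log Q = −0.782.
Applying E = E° − (RT ln10/nF)·log Q gives +0.674 − (0.0631/2)(−0.782) = +0.70 V.

+0.70 V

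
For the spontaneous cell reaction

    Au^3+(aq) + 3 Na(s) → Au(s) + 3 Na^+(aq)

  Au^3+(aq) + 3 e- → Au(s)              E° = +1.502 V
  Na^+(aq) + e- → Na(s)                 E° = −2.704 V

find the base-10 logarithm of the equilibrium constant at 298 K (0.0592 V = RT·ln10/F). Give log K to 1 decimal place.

The Au³⁺/Au couple is reduced (cathode); E°cell = +1.502 − (−2.704) = +4.206 V with n = 3.
At equilibrium E = 0, so log K = nE°cell / 0.0592 = (3)(+4.206) / 0.0592 = 213.1.

log K = 213.1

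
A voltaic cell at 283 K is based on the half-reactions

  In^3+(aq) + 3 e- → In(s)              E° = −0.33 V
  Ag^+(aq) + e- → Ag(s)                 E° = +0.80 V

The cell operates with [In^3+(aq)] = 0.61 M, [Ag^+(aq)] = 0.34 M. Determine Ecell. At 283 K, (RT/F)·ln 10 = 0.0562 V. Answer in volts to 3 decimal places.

+1.108 V

Since E°(Ag⁺/Ag) > E°(In³⁺/In), Ag⁺/Ag serves as the cathode.
E°cell = +0.80 − (−0.33) = +1.13 V, with n = 3 electrons transferred.
For the overall reaction 3 Ag^+(aq) + In(s) → 3 Ag(s) + In^3+(aq), Q = [In^3+(aq)] / [Ag^+(aq)]^3 = 15.5, giving log Q = 1.191.
E = E° − (0.0562/n)·log Q = +1.13 − (0.0562/3)(1.191) = +1.108 V.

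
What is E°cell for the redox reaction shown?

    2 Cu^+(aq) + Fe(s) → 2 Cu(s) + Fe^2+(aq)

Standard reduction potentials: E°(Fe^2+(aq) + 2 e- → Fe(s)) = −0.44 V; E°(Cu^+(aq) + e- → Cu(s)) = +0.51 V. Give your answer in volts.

+0.95 V

Cu^+(aq) gains electrons, so the Cu⁺/Cu couple is the cathode; the Fe²⁺/Fe couple is the anode.
E°cell = E°(cathode) − E°(anode) = +0.51 − (−0.44) = +0.95 V.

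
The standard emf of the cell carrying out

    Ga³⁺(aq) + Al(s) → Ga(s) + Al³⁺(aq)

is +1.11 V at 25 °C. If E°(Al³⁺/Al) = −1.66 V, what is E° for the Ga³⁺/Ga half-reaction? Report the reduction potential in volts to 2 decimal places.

In the reaction as written the Ga³⁺/Ga couple is reduced (cathode) and Al³⁺/Al is oxidized (anode), so E°cell = E°(Ga³⁺/Ga) − E°(Al³⁺/Al).
E°(Ga³⁺/Ga) = E°cell + E°(anode) = +1.11 + (−1.66) = −0.55 V.

−0.55 V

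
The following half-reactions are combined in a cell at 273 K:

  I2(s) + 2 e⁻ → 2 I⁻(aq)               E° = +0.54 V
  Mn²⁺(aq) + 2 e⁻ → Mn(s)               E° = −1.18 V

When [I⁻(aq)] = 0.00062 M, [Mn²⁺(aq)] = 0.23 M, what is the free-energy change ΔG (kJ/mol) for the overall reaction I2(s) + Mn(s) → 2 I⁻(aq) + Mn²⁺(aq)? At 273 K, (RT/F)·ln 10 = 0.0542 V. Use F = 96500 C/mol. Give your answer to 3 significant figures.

With I₂/I⁻ reduced at the cathode, E°cell = +0.54 − (−1.18) = +1.72 V and n = 2.
The reaction quotient is [I⁻(aq)]^2·[Mn²⁺(aq)] = 8.84×10^−8; by Nernst, E = +1.72 − (0.0542/2)(−7.053) = +1.9111 V.
Then ΔG = −nFE = −2 × 96500 × +1.9111 J/mol = −369 kJ/mol.

−369 kJ/mol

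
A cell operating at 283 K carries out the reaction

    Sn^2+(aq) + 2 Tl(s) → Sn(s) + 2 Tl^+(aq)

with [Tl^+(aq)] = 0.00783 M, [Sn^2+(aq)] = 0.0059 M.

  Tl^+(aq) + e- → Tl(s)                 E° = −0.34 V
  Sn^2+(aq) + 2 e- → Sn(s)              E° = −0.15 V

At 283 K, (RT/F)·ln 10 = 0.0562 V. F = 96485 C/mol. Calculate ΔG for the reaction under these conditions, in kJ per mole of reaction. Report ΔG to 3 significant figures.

With Sn²⁺/Sn reduced at the cathode, E°cell = −0.15 − (−0.34) = +0.19 V and n = 2.
Q = [Tl^+(aq)]^2 / [Sn^2+(aq)] = 0.0104, so log Q = −1.983 and E = +0.19 − (0.0562/2)(−1.983) = +0.2457 V.
Finally ΔG = −nFE = −(2)(96485 C/mol)(+0.2457 V) = −47.4 kJ/mol.

−47.4 kJ/mol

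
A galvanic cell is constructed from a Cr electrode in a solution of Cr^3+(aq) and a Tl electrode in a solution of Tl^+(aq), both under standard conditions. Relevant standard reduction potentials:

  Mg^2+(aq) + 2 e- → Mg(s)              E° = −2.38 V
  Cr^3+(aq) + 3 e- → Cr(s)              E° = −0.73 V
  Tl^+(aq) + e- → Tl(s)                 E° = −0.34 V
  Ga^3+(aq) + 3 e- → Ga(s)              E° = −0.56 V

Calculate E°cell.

+0.39 V

Of the two couples in this cell, the one with the more positive reduction potential is reduced at the cathode: here that is Tl⁺/Tl (−0.34 V); Cr³⁺/Cr (−0.73 V) is the anode.
E°cell = E°(cathode) − E°(anode) = −0.34 − (−0.73) = +0.39 V.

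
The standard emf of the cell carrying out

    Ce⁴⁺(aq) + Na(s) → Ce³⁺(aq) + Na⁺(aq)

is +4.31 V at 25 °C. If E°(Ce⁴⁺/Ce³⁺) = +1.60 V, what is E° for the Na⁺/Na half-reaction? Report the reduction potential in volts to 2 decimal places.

−2.71 V

In the reaction as written the Ce⁴⁺/Ce³⁺ couple is reduced (cathode) and Na⁺/Na is oxidized (anode), so E°cell = E°(Ce⁴⁺/Ce³⁺) − E°(Na⁺/Na).
E°(Na⁺/Na) = E°(cathode) − E°cell = +1.60 − (+4.31) = −2.71 V.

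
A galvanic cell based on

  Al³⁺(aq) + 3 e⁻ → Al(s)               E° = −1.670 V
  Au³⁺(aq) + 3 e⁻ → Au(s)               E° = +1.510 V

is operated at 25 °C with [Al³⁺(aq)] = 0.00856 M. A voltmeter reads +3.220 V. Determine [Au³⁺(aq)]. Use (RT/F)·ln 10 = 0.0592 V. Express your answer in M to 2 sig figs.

The Au³⁺/Au couple has the larger reduction potential, so it is the cathode: E°cell = +1.510 − (−1.670) = +3.180 V and n = 3.
From the Nernst equation, log Q = n(E° − E)/0.0592 = 3·(+3.180 − (+3.220))/0.0592 = −2.027.
The balanced reaction is Au³⁺(aq) + Al(s) → Au(s) + Al³⁺(aq), so Q = [Al³⁺(aq)] / [Au³⁺(aq)].
Substituting the known concentrations and solving, log [Au³⁺(aq)] = −0.041 and [Au³⁺(aq)] = 0.91 M.

0.91 M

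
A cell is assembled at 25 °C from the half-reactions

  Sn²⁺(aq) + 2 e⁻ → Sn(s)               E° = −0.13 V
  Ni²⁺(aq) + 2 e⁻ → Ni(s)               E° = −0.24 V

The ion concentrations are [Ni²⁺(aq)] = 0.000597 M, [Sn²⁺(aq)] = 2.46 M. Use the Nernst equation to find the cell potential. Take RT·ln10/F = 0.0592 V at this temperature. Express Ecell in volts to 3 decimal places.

Sn²⁺/Sn is reduced (cathode, E° = −0.13 V) and Ni²⁺/Ni is oxidized (anode).
The standard potential is −0.13 − (−0.24) = +0.11 V and the balanced reaction transfers n = 2 electrons.
Balancing gives Sn²⁺(aq) + Ni(s) → Sn(s) + Ni²⁺(aq); hence Q = [Ni²⁺(aq)] / [Sn²⁺(aq)] = 0.000243 (log Q = −3.615).
E = E° − (0.0592/n)·log Q = +0.11 − (0.0592/2)(−3.615) = +0.217 V.

+0.217 V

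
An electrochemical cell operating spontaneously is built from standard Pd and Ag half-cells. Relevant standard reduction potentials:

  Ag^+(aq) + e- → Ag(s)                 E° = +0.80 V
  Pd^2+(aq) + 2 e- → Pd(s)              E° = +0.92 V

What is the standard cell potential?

+0.12 V

Of the two couples in this cell, the one with the more positive reduction potential is reduced at the cathode: here that is Pd²⁺/Pd (+0.92 V); Ag⁺/Ag (+0.80 V) is the anode.
E°cell = E°(cathode) − E°(anode) = +0.92 − (+0.80) = +0.12 V.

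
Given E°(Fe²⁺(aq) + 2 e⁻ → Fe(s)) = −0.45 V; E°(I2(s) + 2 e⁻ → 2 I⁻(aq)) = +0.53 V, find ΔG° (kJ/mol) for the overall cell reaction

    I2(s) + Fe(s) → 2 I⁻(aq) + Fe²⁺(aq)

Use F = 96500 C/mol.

In the reaction as written I2(s) is reduced, so the I₂/I⁻ couple is the cathode and Fe²⁺/Fe is the anode.
E°cell = +0.53 − (−0.45) = +0.98 V; balancing electrons gives n = 2.
ΔG° = −nFE°cell = −(2)(96500)(+0.98) J/mol = −189 kJ/mol.

−189 kJ/mol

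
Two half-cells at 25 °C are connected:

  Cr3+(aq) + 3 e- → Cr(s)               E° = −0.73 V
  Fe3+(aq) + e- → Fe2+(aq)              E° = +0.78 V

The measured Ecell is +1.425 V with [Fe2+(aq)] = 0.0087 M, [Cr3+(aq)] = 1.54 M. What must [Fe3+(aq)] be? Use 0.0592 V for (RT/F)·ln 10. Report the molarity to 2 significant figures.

0.00037 M

The Fe³⁺/Fe²⁺ couple has the larger reduction potential, so it is the cathode: E°cell = +0.78 − (−0.73) = +1.51 V and n = 3.
From the Nernst equation, log Q = n(E° − E)/0.0592 = 3·(+1.51 − (+1.425))/0.0592 = 4.307.
For 3 Fe3+(aq) + Cr(s) → 3 Fe2+(aq) + Cr3+(aq), the reaction quotient is Q = ([Fe2+(aq)]^3·[Cr3+(aq)]) / [Fe3+(aq)]^3.
Solving for the unknown gives log [Fe3+(aq)] = −3.434, so [Fe3+(aq)] ≈ 0.00037 M.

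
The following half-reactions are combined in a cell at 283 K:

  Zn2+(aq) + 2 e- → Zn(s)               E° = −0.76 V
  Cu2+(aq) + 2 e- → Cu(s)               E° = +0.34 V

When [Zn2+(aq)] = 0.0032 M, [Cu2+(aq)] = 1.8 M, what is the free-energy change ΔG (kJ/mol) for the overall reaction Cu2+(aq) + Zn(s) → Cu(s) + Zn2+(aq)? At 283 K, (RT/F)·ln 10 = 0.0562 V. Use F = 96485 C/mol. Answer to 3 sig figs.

−227 kJ/mol

The standard cell potential is +0.34 − (−0.76) = +1.10 V, with n = 2 electrons in the balanced equation.
Here Q = [Zn2+(aq)] / [Cu2+(aq)] = 0.00178 (log Q = −2.750), giving E = +1.10 − (0.0562/2)·(−2.750) = +1.1773 V.
Finally ΔG = −nFE = −(2)(96485 C/mol)(+1.1773 V) = −227 kJ/mol.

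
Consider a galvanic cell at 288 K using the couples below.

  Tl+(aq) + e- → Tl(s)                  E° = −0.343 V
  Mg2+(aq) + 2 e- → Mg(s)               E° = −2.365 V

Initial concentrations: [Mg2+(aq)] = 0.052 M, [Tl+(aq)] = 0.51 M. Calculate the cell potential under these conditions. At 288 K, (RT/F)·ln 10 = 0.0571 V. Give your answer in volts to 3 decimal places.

+2.042 V

The Tl⁺/Tl couple has the more positive E°, so it is the cathode; Mg²⁺/Mg is the anode.
The standard potential is −0.343 − (−2.365) = +2.022 V and the balanced reaction transfers n = 2 electrons.
The balanced reaction is 2 Tl+(aq) + Mg(s) → 2 Tl(s) + Mg2+(aq), so Q = [Mg2+(aq)] / [Tl+(aq)]^2 = 0.2 and log Q = −0.699.
By the Nernst equation, E = +2.022 − (0.0571/2)·(−0.699) = +2.042 V.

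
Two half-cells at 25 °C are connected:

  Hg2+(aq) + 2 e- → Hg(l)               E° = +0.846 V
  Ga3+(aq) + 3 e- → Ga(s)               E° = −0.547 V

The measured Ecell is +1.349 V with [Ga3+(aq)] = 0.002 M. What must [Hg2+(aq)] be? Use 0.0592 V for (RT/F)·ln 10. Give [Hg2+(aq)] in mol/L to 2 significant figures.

The Hg²⁺/Hg couple has the larger reduction potential, so it is the cathode: E°cell = +0.846 − (−0.547) = +1.393 V and n = 6.
Rearranging E = E° − (0.0592/n)·log Q gives log Q = 6(+1.393 − (+1.349))/0.0592 = 4.459.
Balancing electrons gives 3 Hg2+(aq) + 2 Ga(s) → 3 Hg(l) + 2 Ga3+(aq); thus Q = [Ga3+(aq)]^2 / [Hg2+(aq)]^3.
Solving for the unknown gives log [Hg2+(aq)] = −3.286, so [Hg2+(aq)] ≈ 0.00052 M.

0.00052 M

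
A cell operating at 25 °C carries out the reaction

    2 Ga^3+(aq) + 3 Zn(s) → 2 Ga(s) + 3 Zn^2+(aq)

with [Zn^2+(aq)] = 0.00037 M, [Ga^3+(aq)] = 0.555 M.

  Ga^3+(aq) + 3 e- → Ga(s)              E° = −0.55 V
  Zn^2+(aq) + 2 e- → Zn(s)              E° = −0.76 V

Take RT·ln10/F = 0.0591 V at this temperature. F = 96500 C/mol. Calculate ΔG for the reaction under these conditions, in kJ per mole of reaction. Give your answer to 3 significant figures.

−177 kJ/mol

E°cell = −0.55 − (−0.76) = +0.21 V; the balanced reaction transfers n = 6 electrons.
Here Q = [Zn^2+(aq)]^3 / [Ga^3+(aq)]^2 = 1.64×10^−10 (log Q = −9.784), giving E = +0.21 − (0.0591/6)·(−9.784) = +0.3064 V.
ΔG = −nFE = −(6)(96500)(+0.3064) J/mol = −177 kJ/mol.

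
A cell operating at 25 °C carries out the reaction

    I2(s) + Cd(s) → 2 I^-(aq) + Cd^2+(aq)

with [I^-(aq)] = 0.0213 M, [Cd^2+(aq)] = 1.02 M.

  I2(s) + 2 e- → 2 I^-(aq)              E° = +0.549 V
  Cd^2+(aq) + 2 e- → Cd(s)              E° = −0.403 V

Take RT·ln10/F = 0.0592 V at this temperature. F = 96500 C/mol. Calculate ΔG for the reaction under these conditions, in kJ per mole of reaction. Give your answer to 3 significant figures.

E°cell = +0.549 − (−0.403) = +0.952 V; the balanced reaction transfers n = 2 electrons.
Q = [I^-(aq)]^2·[Cd^2+(aq)] = 0.000463, so log Q = −3.335 and E = +0.952 − (0.0592/2)(−3.335) = +1.0507 V.
Finally ΔG = −nFE = −(2)(96500 C/mol)(+1.0507 V) = −203 kJ/mol.

−203 kJ/mol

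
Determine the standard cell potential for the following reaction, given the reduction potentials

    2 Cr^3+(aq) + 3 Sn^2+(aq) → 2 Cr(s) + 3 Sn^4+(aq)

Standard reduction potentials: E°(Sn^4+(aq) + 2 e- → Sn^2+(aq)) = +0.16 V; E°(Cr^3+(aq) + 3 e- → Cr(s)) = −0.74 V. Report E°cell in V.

−0.90 V

Cr^3+(aq) gains electrons, so the Cr³⁺/Cr couple is the cathode; the Sn⁴⁺/Sn²⁺ couple is the anode.
E°cell = E°(cathode) − E°(anode) = −0.74 − (+0.16) = −0.90 V.
The negative E°cell means the reaction is non-spontaneous in the direction written.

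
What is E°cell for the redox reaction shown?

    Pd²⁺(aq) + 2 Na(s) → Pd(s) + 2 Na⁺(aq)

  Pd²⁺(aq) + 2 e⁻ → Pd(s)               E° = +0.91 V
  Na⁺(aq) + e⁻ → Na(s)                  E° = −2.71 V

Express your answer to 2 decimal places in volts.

+3.62 V

Pd²⁺(aq) gains electrons, so the Pd²⁺/Pd couple is the cathode; the Na⁺/Na couple is the anode.
E°cell = E°(cathode) − E°(anode) = +0.91 − (−2.71) = +3.62 V.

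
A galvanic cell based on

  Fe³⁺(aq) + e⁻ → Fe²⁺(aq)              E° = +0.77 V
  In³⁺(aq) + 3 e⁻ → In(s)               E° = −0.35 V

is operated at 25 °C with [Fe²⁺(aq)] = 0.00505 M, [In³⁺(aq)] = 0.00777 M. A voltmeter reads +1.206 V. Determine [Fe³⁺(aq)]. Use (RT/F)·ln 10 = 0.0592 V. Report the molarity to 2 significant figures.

Fe³⁺/Fe²⁺ is the cathode (higher E°); E°cell = +0.77 − (−0.35) = +1.12 V with n = 3.
Rearranging E = E° − (0.0592/n)·log Q gives log Q = 3(+1.12 − (+1.206))/0.0592 = −4.358.
The balanced reaction is 3 Fe³⁺(aq) + In(s) → 3 Fe²⁺(aq) + In³⁺(aq), so Q = ([Fe²⁺(aq)]^3·[In³⁺(aq)]) / [Fe³⁺(aq)]^3.
Solving for the unknown gives log [Fe³⁺(aq)] = −1.547, so [Fe³⁺(aq)] ≈ 0.028 M.

0.028 M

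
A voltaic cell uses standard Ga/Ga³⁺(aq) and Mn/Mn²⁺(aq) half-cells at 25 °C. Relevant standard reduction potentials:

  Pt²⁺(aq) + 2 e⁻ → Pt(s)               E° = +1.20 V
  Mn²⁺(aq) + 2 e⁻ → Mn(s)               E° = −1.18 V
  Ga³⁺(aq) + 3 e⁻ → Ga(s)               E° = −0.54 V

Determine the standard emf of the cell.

+0.64 V

The Ga³⁺/Ga couple has the higher E°, so Ga ion is reduced (cathode) and Mn is oxidized (anode).
E°cell = E°(cathode) − E°(anode) = −0.54 − (−1.18) = +0.64 V.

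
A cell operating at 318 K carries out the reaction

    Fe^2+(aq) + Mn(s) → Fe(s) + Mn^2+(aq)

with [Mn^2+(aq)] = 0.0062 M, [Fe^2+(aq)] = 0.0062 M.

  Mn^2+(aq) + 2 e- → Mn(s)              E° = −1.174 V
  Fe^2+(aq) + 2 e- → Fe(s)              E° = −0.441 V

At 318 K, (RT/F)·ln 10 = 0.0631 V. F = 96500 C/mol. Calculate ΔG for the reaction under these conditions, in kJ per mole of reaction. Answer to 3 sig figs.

−141 kJ/mol

The standard cell potential is −0.441 − (−1.174) = +0.733 V, with n = 2 electrons in the balanced equation.
Q = [Mn^2+(aq)] / [Fe^2+(aq)] = 1, so log Q = 0.000 and E = +0.733 − (0.0631/2)(0.000) = +0.7330 V.
Then ΔG = −nFE = −2 × 96500 × +0.7330 J/mol = −141 kJ/mol.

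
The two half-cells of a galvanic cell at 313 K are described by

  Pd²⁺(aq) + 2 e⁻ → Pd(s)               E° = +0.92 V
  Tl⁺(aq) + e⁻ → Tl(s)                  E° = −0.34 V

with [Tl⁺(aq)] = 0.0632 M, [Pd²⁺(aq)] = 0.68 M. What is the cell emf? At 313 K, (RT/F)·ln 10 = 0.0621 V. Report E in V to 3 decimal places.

Since E°(Pd²⁺/Pd) > E°(Tl⁺/Tl), Pd²⁺/Pd serves as the cathode.
E°cell = E°cat − E°an = +0.92 − (−0.34) = +1.26 V; n = 2.
For the overall reaction Pd²⁺(aq) + 2 Tl(s) → Pd(s) + 2 Tl⁺(aq), Q = [Tl⁺(aq)]^2 / [Pd²⁺(aq)] = 0.00587, giving log Q = −2.231.
E = E° − (0.0621/n)·log Q = +1.26 − (0.0621/2)(−2.231) = +1.329 V.

+1.329 V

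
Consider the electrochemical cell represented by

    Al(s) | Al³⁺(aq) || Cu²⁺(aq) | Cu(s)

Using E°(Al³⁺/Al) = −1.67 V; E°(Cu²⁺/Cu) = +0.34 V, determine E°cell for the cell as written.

By convention the left-hand electrode in cell notation is the anode (oxidation) and the right-hand electrode is the cathode (reduction).
E°cell = E°(right) − E°(left) = +0.34 − (−1.67) = +2.01 V.

+2.01 V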